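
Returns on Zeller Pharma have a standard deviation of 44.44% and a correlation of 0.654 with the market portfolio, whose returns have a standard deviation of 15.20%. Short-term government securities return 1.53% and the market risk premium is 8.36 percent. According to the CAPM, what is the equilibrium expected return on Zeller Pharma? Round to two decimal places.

β = ρ × σ_i / σ_m = 0.654 × 44.44% / 15.20% = 1.9121
E(R) = 1.53% + 1.9121 × 8.36% = 17.52%

17.52%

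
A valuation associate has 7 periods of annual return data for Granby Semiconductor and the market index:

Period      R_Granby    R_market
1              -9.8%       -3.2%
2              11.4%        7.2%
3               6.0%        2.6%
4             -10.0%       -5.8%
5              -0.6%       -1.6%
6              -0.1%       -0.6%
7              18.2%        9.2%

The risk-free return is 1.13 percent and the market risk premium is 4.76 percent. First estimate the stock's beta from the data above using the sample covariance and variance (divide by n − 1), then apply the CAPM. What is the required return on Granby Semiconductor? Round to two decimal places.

10.02%

Mean R_i = (-9.8 + 11.4 + 6.0 − 10.0 − 0.6 − 0.1 + 18.2) / 7 = 2.1571%
Mean R_m = (-3.2 + 7.2 + 2.6 − 5.8 − 1.6 − 0.6 + 9.2) / 7 = 1.1143%
Σ(R_i − R̄_i)(R_m − R̄_m) = 338.6743  ⇒  Cov = 338.6743 / 6 = 56.4457
Σ(R_m − R̄_m)² = 181.3486  ⇒  Var(R_m) = 181.3486 / 6 = 30.2248
β = Cov / Var(R_m) = 56.4457 / 30.2248 = 1.8675
E(R) = R_f + β × MRP = 1.13% + 1.8675 × 4.76% = 10.02%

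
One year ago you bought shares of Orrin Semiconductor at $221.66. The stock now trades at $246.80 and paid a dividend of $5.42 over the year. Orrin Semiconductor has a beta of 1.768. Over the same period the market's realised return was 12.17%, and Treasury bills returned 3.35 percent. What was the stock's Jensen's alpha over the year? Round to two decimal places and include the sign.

Realised HPR = (P1 + D1 − P0) / P0 = (246.80 + 5.42 − 221.66) / 221.66 = 30.56 / 221.66 = 13.7869%
MRP = 12.17% − 3.35% = 8.82%
CAPM required = R_f + β·MRP = 3.35% + 1.768 × 8.82% = 18.94376%
α = realised − required = 13.7869% − 18.94376% = -5.16%

-5.16%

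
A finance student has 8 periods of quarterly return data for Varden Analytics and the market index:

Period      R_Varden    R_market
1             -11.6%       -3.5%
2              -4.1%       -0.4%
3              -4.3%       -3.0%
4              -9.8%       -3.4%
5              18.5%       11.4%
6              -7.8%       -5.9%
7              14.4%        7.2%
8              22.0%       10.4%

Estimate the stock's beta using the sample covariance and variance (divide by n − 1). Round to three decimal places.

Mean R_i = (-11.6 − 4.1 − 4.3 − 9.8 + 18.5 − 7.8 + 14.4 + 22.0) / 8 = 2.1625%
Mean R_m = (-3.5 − 0.4 − 3.0 − 3.4 + 11.4 − 5.9 + 7.2 + 10.4) / 8 = 1.6000%
Σ(R_i − R̄_i)(R_m − R̄_m) = 650.1800  ⇒  Cov = 650.1800 / 7 = 92.8829
Σ(R_m − R̄_m)² = 337.2600  ⇒  Var(R_m) = 337.2600 / 7 = 48.1800
β = Cov / Var(R_m) = 92.8829 / 48.1800 = 1.9278

1.928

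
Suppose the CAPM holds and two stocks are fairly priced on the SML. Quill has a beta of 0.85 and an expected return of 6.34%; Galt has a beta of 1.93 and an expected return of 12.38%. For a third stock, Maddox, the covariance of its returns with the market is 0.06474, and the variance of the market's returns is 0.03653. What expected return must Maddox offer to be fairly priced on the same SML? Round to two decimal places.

MRP = (12.38% − 6.34%) / (1.93 − 0.85) = 5.5926%
R_f = 6.34% − 0.85 × 5.5926% = 1.5863%
β_Maddox = Cov / Var(R_m) = 0.06474 / 0.03653 = 1.7722
E(R_Maddox) = R_f + β × MRP = 1.5863% + 1.7722 × 5.5926% = 11.50%

11.50%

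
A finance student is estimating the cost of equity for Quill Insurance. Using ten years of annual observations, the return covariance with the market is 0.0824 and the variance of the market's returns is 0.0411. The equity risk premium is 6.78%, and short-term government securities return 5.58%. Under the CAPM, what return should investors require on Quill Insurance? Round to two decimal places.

19.17%

β = Cov(R_i, R_m) / Var(R_m) = 0.0824 / 0.0411 = 2.0049
E(R) = R_f + β × MRP = 5.58% + 2.0049 × 6.78% = 19.17%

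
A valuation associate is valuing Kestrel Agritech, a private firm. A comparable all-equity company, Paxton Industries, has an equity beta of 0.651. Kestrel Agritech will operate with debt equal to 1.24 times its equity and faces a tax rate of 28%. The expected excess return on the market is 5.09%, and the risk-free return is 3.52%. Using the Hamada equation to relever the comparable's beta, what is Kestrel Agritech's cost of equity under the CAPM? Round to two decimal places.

β_L = β_U × [1 + (1 − t)(D/E)] = 0.651 × [1 + (1 − 0.28) × 1.24]
    = 0.651 × [1 + 0.72 × 1.24] = 0.651 × 1.8928 = 1.2322
E(R) = R_f + β_L × MRP = 3.52% + 1.2322 × 5.09% = 9.79%

9.79%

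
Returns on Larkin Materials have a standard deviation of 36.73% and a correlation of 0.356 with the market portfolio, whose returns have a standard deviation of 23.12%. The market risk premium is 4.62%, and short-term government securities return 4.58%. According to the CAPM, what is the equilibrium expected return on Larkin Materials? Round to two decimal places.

7.19%

β = ρ × σ_i / σ_m = 0.356 × 36.73% / 23.12% = 0.5656
E(R) = 4.58% + 0.5656 × 4.62% = 7.19%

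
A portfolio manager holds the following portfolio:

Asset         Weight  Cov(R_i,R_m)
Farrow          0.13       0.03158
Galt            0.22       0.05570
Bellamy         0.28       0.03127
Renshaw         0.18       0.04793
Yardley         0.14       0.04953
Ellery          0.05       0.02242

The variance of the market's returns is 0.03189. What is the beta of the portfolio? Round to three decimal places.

1.311

β_Farrow = 0.03158 / 0.03189 = 0.9903
β_Galt = 0.05570 / 0.03189 = 1.7466
β_Bellamy = 0.03127 / 0.03189 = 0.9806
β_Renshaw = 0.04793 / 0.03189 = 1.5030
β_Yardley = 0.04953 / 0.03189 = 1.5532
β_Ellery = 0.02242 / 0.03189 = 0.7030
β_P = Σ w_i β_i = 0.13×0.9903 + 0.22×1.7466 + 0.28×0.9806 + 0.18×1.5030 + 0.14×1.5532 + 0.05×0.7030 = 1.3107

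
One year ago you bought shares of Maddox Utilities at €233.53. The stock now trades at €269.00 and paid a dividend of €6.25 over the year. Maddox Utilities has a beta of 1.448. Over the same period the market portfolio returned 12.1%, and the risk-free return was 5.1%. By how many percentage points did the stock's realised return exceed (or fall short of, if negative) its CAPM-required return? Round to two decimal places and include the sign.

+2.63%

Realised HPR = (P1 + D1 − P0) / P0 = (269.00 + 6.25 − 233.53) / 233.53 = 41.72 / 233.53 = 17.8649%
MRP = 12.1% − 5.1% = 7.00%
CAPM required = R_f + β·MRP = 5.1% + 1.448 × 7.0% = 15.2360%
α = realised − required = 17.8649% − 15.2360% = +2.63%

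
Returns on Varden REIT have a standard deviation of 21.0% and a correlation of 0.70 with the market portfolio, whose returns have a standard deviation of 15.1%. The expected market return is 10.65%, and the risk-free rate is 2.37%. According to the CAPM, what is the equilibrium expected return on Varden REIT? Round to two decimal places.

β = ρ × σ_i / σ_m = 0.70 × 21.0% / 15.1% = 0.9735
MRP = 10.65% − 2.37% = 8.28%
E(R) = 2.37% + 0.9735 × 8.28% = 10.43%

10.43%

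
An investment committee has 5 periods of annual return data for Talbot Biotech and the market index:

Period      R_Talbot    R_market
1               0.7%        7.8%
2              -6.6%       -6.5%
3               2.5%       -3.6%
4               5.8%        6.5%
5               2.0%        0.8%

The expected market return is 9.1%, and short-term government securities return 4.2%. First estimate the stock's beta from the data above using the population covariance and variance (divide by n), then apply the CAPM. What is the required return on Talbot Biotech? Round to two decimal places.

Mean R_i = (0.7 − 6.6 + 2.5 + 5.8 + 2.0) / 5 = 0.8800%
Mean R_m = (7.8 − 6.5 − 3.6 + 6.5 + 0.8) / 5 = 1.0000%
Σ(R_i − R̄_i)(R_m − R̄_m) = 74.2600  ⇒  Cov = 74.2600 / 5 = 14.8520
Σ(R_m − R̄_m)² = 153.9400  ⇒  Var(R_m) = 153.9400 / 5 = 30.7880
β = Cov / Var(R_m) = 14.8520 / 30.7880 = 0.4824
MRP = 9.1% − 4.2% = 4.90%
E(R) = R_f + β × MRP = 4.2% + 0.4824 × 4.9% = 6.56%

6.56%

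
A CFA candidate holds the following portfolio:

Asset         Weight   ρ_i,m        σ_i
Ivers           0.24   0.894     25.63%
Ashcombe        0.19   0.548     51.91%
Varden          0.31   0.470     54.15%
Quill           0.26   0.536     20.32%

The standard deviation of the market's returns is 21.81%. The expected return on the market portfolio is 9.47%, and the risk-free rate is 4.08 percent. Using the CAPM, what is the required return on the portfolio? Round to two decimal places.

9.42%

β_Ivers = 0.894 × 25.63% / 21.81% = 1.0506
β_Ashcombe = 0.548 × 51.91% / 21.81% = 1.3043
β_Varden = 0.470 × 54.15% / 21.81% = 1.1669
β_Quill = 0.536 × 20.32% / 21.81% = 0.4994
β_P = Σ w_i β_i = 0.24×1.0506 + 0.19×1.3043 + 0.31×1.1669 + 0.26×0.4994 = 0.9915
MRP = 9.47% − 4.08% = 5.39%
E(R_P) = R_f + β_P × MRP = 4.08% + 0.9915 × 5.39% = 9.42%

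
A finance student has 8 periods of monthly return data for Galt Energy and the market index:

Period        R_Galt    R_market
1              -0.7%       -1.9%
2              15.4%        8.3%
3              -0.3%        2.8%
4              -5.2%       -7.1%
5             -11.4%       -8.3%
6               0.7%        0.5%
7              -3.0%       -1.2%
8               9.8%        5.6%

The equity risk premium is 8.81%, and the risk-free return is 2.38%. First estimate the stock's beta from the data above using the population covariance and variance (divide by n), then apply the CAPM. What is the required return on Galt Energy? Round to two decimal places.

Mean R_i = (-0.7 + 15.4 − 0.3 − 5.2 − 11.4 + 0.7 − 3.0 + 9.8) / 8 = 0.6625%
Mean R_m = (-1.9 + 8.3 + 2.8 − 7.1 − 8.3 + 0.5 − 1.2 + 5.6) / 8 = -0.1625%
Σ(R_i − R̄_i)(R_m − R̄_m) = 319.5413  ⇒  Cov = 319.5413 / 8 = 39.9427
Σ(R_m − R̄_m)² = 232.4788  ⇒  Var(R_m) = 232.4788 / 8 = 29.0599
β = Cov / Var(R_m) = 39.9427 / 29.0599 = 1.3745
E(R) = R_f + β × MRP = 2.38% + 1.3745 × 8.81% = 14.49%

14.49%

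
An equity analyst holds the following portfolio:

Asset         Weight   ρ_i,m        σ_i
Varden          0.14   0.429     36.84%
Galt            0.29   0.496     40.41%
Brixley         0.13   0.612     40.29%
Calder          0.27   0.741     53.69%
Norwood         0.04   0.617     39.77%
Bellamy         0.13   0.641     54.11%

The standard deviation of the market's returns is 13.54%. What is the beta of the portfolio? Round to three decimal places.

β_Varden = 0.429 × 36.84% / 13.54% = 1.1672
β_Galt = 0.496 × 40.41% / 13.54% = 1.4803
β_Brixley = 0.612 × 40.29% / 13.54% = 1.8211
β_Calder = 0.741 × 53.69% / 13.54% = 2.9383
β_Norwood = 0.617 × 39.77% / 13.54% = 1.8123
β_Bellamy = 0.641 × 54.11% / 13.54% = 2.5616
β_P = Σ w_i β_i = 0.14×1.1672 + 0.29×1.4803 + 0.13×1.8211 + 0.27×2.9383 + 0.04×1.8123 + 0.13×2.5616 = 2.0283

2.028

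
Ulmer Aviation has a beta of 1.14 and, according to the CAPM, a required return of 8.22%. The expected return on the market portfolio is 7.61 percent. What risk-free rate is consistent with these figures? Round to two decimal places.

E(R) = R_f + β(E(R_m) − R_f) = R_f(1 − β) + β·E(R_m)
8.22% = R_f × (1 − 1.14) + 1.14 × 7.61%
8.22% = R_f × -0.14 + 8.6754%
R_f = (8.22% − 8.6754%) / -0.14 = 3.25%

3.25%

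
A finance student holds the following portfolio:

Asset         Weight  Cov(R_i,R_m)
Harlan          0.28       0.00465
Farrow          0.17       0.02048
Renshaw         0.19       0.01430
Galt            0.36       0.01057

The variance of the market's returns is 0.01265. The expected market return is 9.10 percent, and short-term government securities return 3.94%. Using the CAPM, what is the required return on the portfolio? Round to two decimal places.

β_Harlan = 0.00465 / 0.01265 = 0.3676
β_Farrow = 0.02048 / 0.01265 = 1.6190
β_Renshaw = 0.01430 / 0.01265 = 1.1304
β_Galt = 0.01057 / 0.01265 = 0.8356
β_P = Σ w_i β_i = 0.28×0.3676 + 0.17×1.6190 + 0.19×1.1304 + 0.36×0.8356 = 0.8938
MRP = 9.10% − 3.94% = 5.16%
E(R_P) = R_f + β_P × MRP = 3.94% + 0.8938 × 5.16% = 8.55%

8.55%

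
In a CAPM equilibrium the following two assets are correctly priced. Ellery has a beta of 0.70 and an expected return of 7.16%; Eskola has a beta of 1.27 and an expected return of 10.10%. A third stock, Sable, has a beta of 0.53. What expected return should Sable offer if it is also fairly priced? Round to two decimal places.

6.28%

MRP (SML slope) = (10.10% − 7.16%) / (1.27 − 0.70) = 2.94% / 0.57 = 5.1579%
R_f (intercept) = 7.16% − 0.70 × 5.1579% = 3.5495%
E(R_Sable) = R_f + β × MRP = 3.5495% + 0.53 × 5.1579% = 6.28%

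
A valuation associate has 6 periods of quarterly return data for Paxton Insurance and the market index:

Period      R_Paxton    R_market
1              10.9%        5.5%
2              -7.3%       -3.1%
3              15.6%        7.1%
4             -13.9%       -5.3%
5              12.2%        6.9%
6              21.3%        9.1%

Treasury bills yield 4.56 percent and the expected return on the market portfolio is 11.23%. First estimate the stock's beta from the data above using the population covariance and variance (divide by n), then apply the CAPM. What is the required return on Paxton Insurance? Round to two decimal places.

Mean R_i = (10.9 − 7.3 + 15.6 − 13.9 + 12.2 + 21.3) / 6 = 6.4667%
Mean R_m = (5.5 − 3.1 + 7.1 − 5.3 + 6.9 + 9.1) / 6 = 3.3667%
Σ(R_i − R̄_i)(R_m − R̄_m) = 414.3933  ⇒  Cov = 414.3933 / 6 = 69.0656
Σ(R_m − R̄_m)² = 180.7733  ⇒  Var(R_m) = 180.7733 / 6 = 30.1289
β = Cov / Var(R_m) = 69.0656 / 30.1289 = 2.2923
MRP = 11.23% − 4.56% = 6.67%
E(R) = R_f + β × MRP = 4.56% + 2.2923 × 6.67% = 19.85%

19.85%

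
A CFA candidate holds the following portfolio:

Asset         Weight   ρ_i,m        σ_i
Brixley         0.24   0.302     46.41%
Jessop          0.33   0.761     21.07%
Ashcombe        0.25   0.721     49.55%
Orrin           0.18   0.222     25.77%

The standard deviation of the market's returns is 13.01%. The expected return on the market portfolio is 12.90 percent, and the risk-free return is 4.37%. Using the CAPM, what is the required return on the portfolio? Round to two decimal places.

16.58%

β_Brixley = 0.302 × 46.41% / 13.01% = 1.0773
β_Jessop = 0.761 × 21.07% / 13.01% = 1.2325
β_Ashcombe = 0.721 × 49.55% / 13.01% = 2.7460
β_Orrin = 0.222 × 25.77% / 13.01% = 0.4397
β_P = Σ w_i β_i = 0.24×1.0773 + 0.33×1.2325 + 0.25×2.7460 + 0.18×0.4397 = 1.4309
MRP = 12.90% − 4.37% = 8.53%
E(R_P) = R_f + β_P × MRP = 4.37% + 1.4309 × 8.53% = 16.58%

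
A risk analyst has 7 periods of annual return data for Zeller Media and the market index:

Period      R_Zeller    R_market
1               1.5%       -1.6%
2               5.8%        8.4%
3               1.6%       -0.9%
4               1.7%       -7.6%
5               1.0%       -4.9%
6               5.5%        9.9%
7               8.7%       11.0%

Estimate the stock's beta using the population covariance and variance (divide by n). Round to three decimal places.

0.360

Mean R_i = (1.5 + 5.8 + 1.6 + 1.7 + 1.0 + 5.5 + 8.7) / 7 = 3.6857%
Mean R_m = (-1.6 + 8.4 − 0.9 − 7.6 − 4.9 + 9.9 + 11.0) / 7 = 2.0429%
Σ(R_i − R̄_i)(R_m − R̄_m) = 124.5043  ⇒  Cov = 124.5043 / 7 = 17.7863
Σ(R_m − R̄_m)² = 345.4971  ⇒  Var(R_m) = 345.4971 / 7 = 49.3567
β = Cov / Var(R_m) = 17.7863 / 49.3567 = 0.3604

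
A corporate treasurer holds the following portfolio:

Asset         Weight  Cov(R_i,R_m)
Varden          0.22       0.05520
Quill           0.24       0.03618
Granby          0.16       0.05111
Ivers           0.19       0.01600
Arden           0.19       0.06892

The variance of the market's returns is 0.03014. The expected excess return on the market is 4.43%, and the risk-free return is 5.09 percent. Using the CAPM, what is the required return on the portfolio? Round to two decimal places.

β_Varden = 0.05520 / 0.03014 = 1.8315
β_Quill = 0.03618 / 0.03014 = 1.2004
β_Granby = 0.05111 / 0.03014 = 1.6958
β_Ivers = 0.01600 / 0.03014 = 0.5309
β_Arden = 0.06892 / 0.03014 = 2.2867
β_P = Σ w_i β_i = 0.22×1.8315 + 0.24×1.2004 + 0.16×1.6958 + 0.19×0.5309 + 0.19×2.2867 = 1.4977
E(R_P) = R_f + β_P × MRP = 5.09% + 1.4977 × 4.43% = 11.72%

11.72%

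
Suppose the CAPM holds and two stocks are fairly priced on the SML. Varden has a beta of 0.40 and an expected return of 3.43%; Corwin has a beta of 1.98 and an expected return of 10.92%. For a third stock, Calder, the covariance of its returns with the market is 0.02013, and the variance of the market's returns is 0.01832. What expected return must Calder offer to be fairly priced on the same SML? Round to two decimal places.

6.74%

MRP = (10.92% − 3.43%) / (1.98 − 0.40) = 4.7405%
R_f = 3.43% − 0.40 × 4.7405% = 1.5338%
β_Calder = Cov / Var(R_m) = 0.02013 / 0.01832 = 1.0988
E(R_Calder) = R_f + β × MRP = 1.5338% + 1.0988 × 4.7405% = 6.74%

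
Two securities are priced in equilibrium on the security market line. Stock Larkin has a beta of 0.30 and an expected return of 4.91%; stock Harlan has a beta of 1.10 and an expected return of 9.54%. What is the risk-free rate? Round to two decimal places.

Both satisfy E(R) = R_f + β·MRP, so the slope of the SML is
MRP = (9.54% − 4.91%) / (1.10 − 0.30) = 4.63% / 0.80 = 5.7875%
R_f = E(R_Larkin) − β_Larkin·MRP = 4.91% − 0.30 × 5.7875% = 3.1738%

3.17%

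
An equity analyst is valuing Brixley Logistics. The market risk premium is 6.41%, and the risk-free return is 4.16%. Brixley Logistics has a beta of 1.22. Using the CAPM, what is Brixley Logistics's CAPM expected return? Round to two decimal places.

11.98%

E(R) = R_f + β × MRP = 4.16% + 1.22 × 6.41% = 11.98%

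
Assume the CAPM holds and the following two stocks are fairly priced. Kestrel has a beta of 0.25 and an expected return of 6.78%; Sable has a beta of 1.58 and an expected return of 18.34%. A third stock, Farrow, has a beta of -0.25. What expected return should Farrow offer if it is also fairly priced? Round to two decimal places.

MRP (SML slope) = (18.34% − 6.78%) / (1.58 − 0.25) = 11.56% / 1.33 = 8.6917%
R_f (intercept) = 6.78% − 0.25 × 8.6917% = 4.6071%
E(R_Farrow) = R_f + β × MRP = 4.6071% + -0.25 × 8.6917% = 2.43%

2.43%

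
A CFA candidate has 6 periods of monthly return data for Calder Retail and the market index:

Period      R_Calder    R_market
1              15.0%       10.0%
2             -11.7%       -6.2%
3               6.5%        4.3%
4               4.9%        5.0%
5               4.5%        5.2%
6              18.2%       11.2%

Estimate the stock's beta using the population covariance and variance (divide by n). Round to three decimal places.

Mean R_i = (15.0 − 11.7 + 6.5 + 4.9 + 4.5 + 18.2) / 6 = 6.2333%
Mean R_m = (10.0 − 6.2 + 4.3 + 5.0 + 5.2 + 11.2) / 6 = 4.9167%
Σ(R_i − R̄_i)(R_m − R̄_m) = 318.3467  ⇒  Cov = 318.3467 / 6 = 53.0578
Σ(R_m − R̄_m)² = 189.3683  ⇒  Var(R_m) = 189.3683 / 6 = 31.5614
β = Cov / Var(R_m) = 53.0578 / 31.5614 = 1.6811

1.681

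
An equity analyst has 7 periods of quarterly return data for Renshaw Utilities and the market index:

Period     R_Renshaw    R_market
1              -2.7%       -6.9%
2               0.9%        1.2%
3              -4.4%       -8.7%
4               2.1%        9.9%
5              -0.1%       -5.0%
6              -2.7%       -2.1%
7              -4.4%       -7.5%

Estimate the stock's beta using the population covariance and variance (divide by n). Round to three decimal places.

Mean R_i = (-2.7 + 0.9 − 4.4 + 2.1 − 0.1 − 2.7 − 4.4) / 7 = -1.6143%
Mean R_m = (-6.9 + 1.2 − 8.7 + 9.9 − 5.0 − 2.1 − 7.5) / 7 = -2.7286%
Σ(R_i − R̄_i)(R_m − R̄_m) = 87.1171  ⇒  Cov = 87.1171 / 7 = 12.4453
Σ(R_m − R̄_m)² = 256.2943  ⇒  Var(R_m) = 256.2943 / 7 = 36.6135
β = Cov / Var(R_m) = 12.4453 / 36.6135 = 0.3399

0.340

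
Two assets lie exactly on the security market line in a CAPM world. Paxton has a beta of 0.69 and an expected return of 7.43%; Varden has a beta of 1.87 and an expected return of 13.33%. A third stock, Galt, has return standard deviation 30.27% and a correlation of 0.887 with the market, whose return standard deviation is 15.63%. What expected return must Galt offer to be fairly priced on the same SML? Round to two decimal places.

12.57%

MRP = (13.33% − 7.43%) / (1.87 − 0.69) = 5.0000%
R_f = 7.43% − 0.69 × 5.0000% = 3.9800%
β_Galt = ρ·σ_i/σ_m = 0.887 × 30.27 / 15.63 = 1.7178
E(R_Galt) = R_f + β × MRP = 3.9800% + 1.7178 × 5.0000% = 12.57%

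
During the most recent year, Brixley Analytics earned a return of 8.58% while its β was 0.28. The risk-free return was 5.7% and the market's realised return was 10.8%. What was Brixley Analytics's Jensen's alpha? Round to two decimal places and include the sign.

Market excess return = 10.8% − 5.7% = 5.10%
CAPM benchmark = R_f + β(R_m − R_f) = 5.7% + 0.28 × 5.1% = 7.1280%
α = actual − benchmark = 8.58% − 7.1280% = +1.45%

+1.45%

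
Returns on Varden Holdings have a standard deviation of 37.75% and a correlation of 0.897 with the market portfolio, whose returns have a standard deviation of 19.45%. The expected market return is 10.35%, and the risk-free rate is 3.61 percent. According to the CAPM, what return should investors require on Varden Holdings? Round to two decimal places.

15.34%

β = ρ × σ_i / σ_m = 0.897 × 37.75% / 19.45% = 1.7410
MRP = 10.35% − 3.61% = 6.74%
E(R) = 3.61% + 1.7410 × 6.74% = 15.34%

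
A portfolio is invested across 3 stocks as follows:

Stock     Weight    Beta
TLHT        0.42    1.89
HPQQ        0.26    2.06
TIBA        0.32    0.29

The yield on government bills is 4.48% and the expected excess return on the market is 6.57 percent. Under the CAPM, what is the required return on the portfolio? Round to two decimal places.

13.82%

β_P = Σ w_i β_i = 0.42×1.89 + 0.26×2.06 + 0.32×0.29 = 1.4222
E(R_P) = R_f + β_P × MRP = 4.48% + 1.4222 × 6.57% = 13.82%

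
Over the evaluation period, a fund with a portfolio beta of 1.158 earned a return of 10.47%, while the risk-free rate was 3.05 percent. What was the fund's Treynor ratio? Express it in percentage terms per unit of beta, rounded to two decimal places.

Treynor = (R_P − R_f) / β_P = (10.47% − 3.05%) / 1.1580 = 7.42% / 1.1580 = 6.41%

6.41%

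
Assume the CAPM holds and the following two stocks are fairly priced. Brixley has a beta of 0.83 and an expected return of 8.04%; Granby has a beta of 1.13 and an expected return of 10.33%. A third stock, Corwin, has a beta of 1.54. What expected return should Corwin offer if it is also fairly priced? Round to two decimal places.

MRP (SML slope) = (10.33% − 8.04%) / (1.13 − 0.83) = 2.29% / 0.30 = 7.6333%
R_f (intercept) = 8.04% − 0.83 × 7.6333% = 1.7044%
E(R_Corwin) = R_f + β × MRP = 1.7044% + 1.54 × 7.6333% = 13.46%

13.46%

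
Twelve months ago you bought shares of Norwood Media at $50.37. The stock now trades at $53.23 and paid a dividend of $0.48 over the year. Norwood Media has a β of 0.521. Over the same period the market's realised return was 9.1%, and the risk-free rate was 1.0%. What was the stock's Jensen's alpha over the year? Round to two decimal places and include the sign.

Realised HPR = (P1 + D1 − P0) / P0 = (53.23 + 0.48 − 50.37) / 50.37 = 3.34 / 50.37 = 6.6309%
MRP = 9.1% − 1.0% = 8.10%
CAPM required = R_f + β·MRP = 1.0% + 0.521 × 8.1% = 5.2201%
α = realised − required = 6.6309% − 5.2201% = +1.41%

+1.41%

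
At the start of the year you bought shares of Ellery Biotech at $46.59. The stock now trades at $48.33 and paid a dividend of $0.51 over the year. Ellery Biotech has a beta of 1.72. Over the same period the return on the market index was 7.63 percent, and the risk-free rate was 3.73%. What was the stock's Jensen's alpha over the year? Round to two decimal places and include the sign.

Realised HPR = (P1 + D1 − P0) / P0 = (48.33 + 0.51 − 46.59) / 46.59 = 2.25 / 46.59 = 4.8294%
MRP = 7.63% − 3.73% = 3.90%
CAPM required = R_f + β·MRP = 3.73% + 1.72 × 3.90% = 10.4380%
α = realised − required = 4.8294% − 10.4380% = -5.61%

-5.61%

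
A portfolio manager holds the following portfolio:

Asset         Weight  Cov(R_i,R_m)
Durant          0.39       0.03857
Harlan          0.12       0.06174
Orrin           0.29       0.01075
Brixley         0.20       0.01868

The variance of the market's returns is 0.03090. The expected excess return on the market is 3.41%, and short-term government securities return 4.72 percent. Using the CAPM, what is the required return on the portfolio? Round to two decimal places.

7.95%

β_Durant = 0.03857 / 0.03090 = 1.2482
β_Harlan = 0.06174 / 0.03090 = 1.9981
β_Orrin = 0.01075 / 0.03090 = 0.3479
β_Brixley = 0.01868 / 0.03090 = 0.6045
β_P = Σ w_i β_i = 0.39×1.2482 + 0.12×1.9981 + 0.29×0.3479 + 0.20×0.6045 = 0.9484
E(R_P) = R_f + β_P × MRP = 4.72% + 0.9484 × 3.41% = 7.95%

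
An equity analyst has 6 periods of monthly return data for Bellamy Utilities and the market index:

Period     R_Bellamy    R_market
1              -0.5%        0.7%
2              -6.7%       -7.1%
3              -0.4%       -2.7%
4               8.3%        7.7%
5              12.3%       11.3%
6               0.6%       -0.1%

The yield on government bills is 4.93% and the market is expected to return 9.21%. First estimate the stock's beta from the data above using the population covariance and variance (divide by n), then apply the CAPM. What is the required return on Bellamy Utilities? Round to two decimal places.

9.21%

Mean R_i = (-0.5 − 6.7 − 0.4 + 8.3 + 12.3 + 0.6) / 6 = 2.2667%
Mean R_m = (0.7 − 7.1 − 2.7 + 7.7 + 11.3 − 0.1) / 6 = 1.6333%
Σ(R_i − R̄_i)(R_m − R̄_m) = 228.9267  ⇒  Cov = 228.9267 / 6 = 38.1545
Σ(R_m − R̄_m)² = 229.1733  ⇒  Var(R_m) = 229.1733 / 6 = 38.1956
β = Cov / Var(R_m) = 38.1545 / 38.1956 = 0.9989
MRP = 9.21% − 4.93% = 4.28%
E(R) = R_f + β × MRP = 4.93% + 0.9989 × 4.28% = 9.21%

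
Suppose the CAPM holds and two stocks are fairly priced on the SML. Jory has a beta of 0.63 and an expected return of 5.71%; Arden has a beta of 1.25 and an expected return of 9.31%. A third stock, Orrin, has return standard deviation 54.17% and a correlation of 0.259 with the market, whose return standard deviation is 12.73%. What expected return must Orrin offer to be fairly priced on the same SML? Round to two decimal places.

8.45%

MRP = (9.31% − 5.71%) / (1.25 − 0.63) = 5.8065%
R_f = 5.71% − 0.63 × 5.8065% = 2.0519%
β_Orrin = ρ·σ_i/σ_m = 0.259 × 54.17 / 12.73 = 1.1021
E(R_Orrin) = R_f + β × MRP = 2.0519% + 1.1021 × 5.8065% = 8.45%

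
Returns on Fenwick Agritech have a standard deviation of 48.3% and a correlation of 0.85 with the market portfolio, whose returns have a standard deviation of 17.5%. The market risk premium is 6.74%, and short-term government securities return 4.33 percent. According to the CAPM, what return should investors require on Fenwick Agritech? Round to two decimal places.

20.14%

β = ρ × σ_i / σ_m = 0.85 × 48.3% / 17.5% = 2.3460
E(R) = 4.33% + 2.3460 × 6.74% = 20.14%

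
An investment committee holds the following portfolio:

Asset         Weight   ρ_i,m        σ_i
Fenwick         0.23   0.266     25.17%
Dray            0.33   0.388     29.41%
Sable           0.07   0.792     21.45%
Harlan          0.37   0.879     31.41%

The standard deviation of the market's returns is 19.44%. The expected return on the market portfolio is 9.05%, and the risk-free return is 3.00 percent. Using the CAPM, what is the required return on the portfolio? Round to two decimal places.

β_Fenwick = 0.266 × 25.17% / 19.44% = 0.3444
β_Dray = 0.388 × 29.41% / 19.44% = 0.5870
β_Sable = 0.792 × 21.45% / 19.44% = 0.8739
β_Harlan = 0.879 × 31.41% / 19.44% = 1.4202
β_P = Σ w_i β_i = 0.23×0.3444 + 0.33×0.5870 + 0.07×0.8739 + 0.37×1.4202 = 0.8596
MRP = 9.05% − 3.00% = 6.05%
E(R_P) = R_f + β_P × MRP = 3.00% + 0.8596 × 6.05% = 8.20%

8.20%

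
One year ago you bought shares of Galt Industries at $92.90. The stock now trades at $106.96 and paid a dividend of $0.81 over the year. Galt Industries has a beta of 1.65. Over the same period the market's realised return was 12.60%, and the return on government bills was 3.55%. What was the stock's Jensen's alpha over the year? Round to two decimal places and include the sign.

Realised HPR = (P1 + D1 − P0) / P0 = (106.96 + 0.81 − 92.90) / 92.90 = 14.87 / 92.90 = 16.0065%
MRP = 12.60% − 3.55% = 9.05%
CAPM required = R_f + β·MRP = 3.55% + 1.65 × 9.05% = 18.4825%
α = realised − required = 16.0065% − 18.4825% = -2.48%

-2.48%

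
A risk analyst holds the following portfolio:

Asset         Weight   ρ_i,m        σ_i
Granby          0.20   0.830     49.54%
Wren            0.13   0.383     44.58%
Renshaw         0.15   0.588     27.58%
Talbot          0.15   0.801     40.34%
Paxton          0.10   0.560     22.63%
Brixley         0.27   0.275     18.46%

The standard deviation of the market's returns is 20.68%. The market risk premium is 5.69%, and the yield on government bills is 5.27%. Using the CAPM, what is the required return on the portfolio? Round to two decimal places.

β_Granby = 0.830 × 49.54% / 20.68% = 1.9883
β_Wren = 0.383 × 44.58% / 20.68% = 0.8256
β_Renshaw = 0.588 × 27.58% / 20.68% = 0.7842
β_Talbot = 0.801 × 40.34% / 20.68% = 1.5625
β_Paxton = 0.560 × 22.63% / 20.68% = 0.6128
β_Brixley = 0.275 × 18.46% / 20.68% = 0.2455
β_P = Σ w_i β_i = 0.20×1.9883 + 0.13×0.8256 + 0.15×0.7842 + 0.15×1.5625 + 0.10×0.6128 + 0.27×0.2455 = 0.9846
E(R_P) = R_f + β_P × MRP = 5.27% + 0.9846 × 5.69% = 10.87%

10.87%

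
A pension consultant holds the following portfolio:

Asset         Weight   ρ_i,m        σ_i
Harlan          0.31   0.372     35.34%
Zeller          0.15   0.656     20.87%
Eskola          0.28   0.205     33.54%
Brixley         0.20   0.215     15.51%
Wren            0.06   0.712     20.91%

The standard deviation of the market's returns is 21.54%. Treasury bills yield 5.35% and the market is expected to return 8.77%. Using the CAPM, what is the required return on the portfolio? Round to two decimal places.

β_Harlan = 0.372 × 35.34% / 21.54% = 0.6103
β_Zeller = 0.656 × 20.87% / 21.54% = 0.6356
β_Eskola = 0.205 × 33.54% / 21.54% = 0.3192
β_Brixley = 0.215 × 15.51% / 21.54% = 0.1548
β_Wren = 0.712 × 20.91% / 21.54% = 0.6912
β_P = Σ w_i β_i = 0.31×0.6103 + 0.15×0.6356 + 0.28×0.3192 + 0.20×0.1548 + 0.06×0.6912 = 0.4463
MRP = 8.77% − 5.35% = 3.42%
E(R_P) = R_f + β_P × MRP = 5.35% + 0.4463 × 3.42% = 6.88%

6.88%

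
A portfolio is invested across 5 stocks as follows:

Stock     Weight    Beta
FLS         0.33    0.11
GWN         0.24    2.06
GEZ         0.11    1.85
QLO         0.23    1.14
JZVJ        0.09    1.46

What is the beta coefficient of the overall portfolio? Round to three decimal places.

1.128

β_P = Σ w_i β_i = 0.33×0.11 + 0.24×2.06 + 0.11×1.85 + 0.23×1.14 + 0.09×1.46 = 1.1278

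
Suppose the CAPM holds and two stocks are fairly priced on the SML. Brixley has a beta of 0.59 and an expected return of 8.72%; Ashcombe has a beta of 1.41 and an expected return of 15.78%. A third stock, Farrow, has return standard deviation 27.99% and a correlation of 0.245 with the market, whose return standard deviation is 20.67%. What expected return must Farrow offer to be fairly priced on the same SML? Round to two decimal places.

MRP = (15.78% − 8.72%) / (1.41 − 0.59) = 8.6098%
R_f = 8.72% − 0.59 × 8.6098% = 3.6402%
β_Farrow = ρ·σ_i/σ_m = 0.245 × 27.99 / 20.67 = 0.3318
E(R_Farrow) = R_f + β × MRP = 3.6402% + 0.3318 × 8.6098% = 6.50%

6.50%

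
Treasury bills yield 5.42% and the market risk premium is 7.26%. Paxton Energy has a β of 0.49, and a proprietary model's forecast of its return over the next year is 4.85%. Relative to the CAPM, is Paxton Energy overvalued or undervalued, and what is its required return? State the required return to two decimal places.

Required return = R_f + β·MRP = 5.42% + 0.49 × 7.26% = 8.98%
Forecast 4.85% < required 8.98% → the stock plots below the SML → overvalued.

Overvalued; required return 8.98%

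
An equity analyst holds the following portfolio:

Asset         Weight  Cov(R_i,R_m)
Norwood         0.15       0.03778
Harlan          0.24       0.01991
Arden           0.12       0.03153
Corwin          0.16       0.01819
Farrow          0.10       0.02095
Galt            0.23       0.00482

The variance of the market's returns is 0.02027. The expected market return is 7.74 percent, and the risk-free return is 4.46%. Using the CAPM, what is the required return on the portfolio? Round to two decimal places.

β_Norwood = 0.03778 / 0.02027 = 1.8638
β_Harlan = 0.01991 / 0.02027 = 0.9822
β_Arden = 0.03153 / 0.02027 = 1.5555
β_Corwin = 0.01819 / 0.02027 = 0.8974
β_Farrow = 0.02095 / 0.02027 = 1.0335
β_Galt = 0.00482 / 0.02027 = 0.2378
β_P = Σ w_i β_i = 0.15×1.8638 + 0.24×0.9822 + 0.12×1.5555 + 0.16×0.8974 + 0.10×1.0335 + 0.23×0.2378 = 1.0036
MRP = 7.74% − 4.46% = 3.28%
E(R_P) = R_f + β_P × MRP = 4.46% + 1.0036 × 3.28% = 7.75%

7.75%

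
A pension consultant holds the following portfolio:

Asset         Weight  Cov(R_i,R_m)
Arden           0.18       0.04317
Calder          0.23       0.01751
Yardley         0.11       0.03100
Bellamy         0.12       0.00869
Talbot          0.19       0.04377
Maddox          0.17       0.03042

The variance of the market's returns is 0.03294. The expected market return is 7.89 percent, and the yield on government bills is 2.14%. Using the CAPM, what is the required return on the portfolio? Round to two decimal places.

7.33%

β_Arden = 0.04317 / 0.03294 = 1.3106
β_Calder = 0.01751 / 0.03294 = 0.5316
β_Yardley = 0.03100 / 0.03294 = 0.9411
β_Bellamy = 0.00869 / 0.03294 = 0.2638
β_Talbot = 0.04377 / 0.03294 = 1.3288
β_Maddox = 0.03042 / 0.03294 = 0.9235
β_P = Σ w_i β_i = 0.18×1.3106 + 0.23×0.5316 + 0.11×0.9411 + 0.12×0.2638 + 0.19×1.3288 + 0.17×0.9235 = 0.9028
MRP = 7.89% − 2.14% = 5.75%
E(R_P) = R_f + β_P × MRP = 2.14% + 0.9028 × 5.75% = 7.33%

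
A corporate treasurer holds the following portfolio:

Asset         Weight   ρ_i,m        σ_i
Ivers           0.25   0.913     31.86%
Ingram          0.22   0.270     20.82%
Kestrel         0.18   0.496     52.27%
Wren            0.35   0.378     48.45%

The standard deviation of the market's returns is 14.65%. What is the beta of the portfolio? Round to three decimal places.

1.337

β_Ivers = 0.913 × 31.86% / 14.65% = 1.9855
β_Ingram = 0.270 × 20.82% / 14.65% = 0.3837
β_Kestrel = 0.496 × 52.27% / 14.65% = 1.7697
β_Wren = 0.378 × 48.45% / 14.65% = 1.2501
β_P = Σ w_i β_i = 0.25×1.9855 + 0.22×0.3837 + 0.18×1.7697 + 0.35×1.2501 = 1.3369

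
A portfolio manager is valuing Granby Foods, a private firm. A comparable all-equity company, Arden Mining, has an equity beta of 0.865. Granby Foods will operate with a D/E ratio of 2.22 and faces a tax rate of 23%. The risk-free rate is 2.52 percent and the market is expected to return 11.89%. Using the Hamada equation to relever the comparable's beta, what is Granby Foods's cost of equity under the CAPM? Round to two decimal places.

β_L = β_U × [1 + (1 − t)(D/E)] = 0.865 × [1 + (1 − 0.23) × 2.22]
    = 0.865 × [1 + 0.77 × 2.22] = 0.865 × 2.7094 = 2.3436
MRP = 11.89% − 2.52% = 9.37%
E(R) = R_f + β_L × MRP = 2.52% + 2.3436 × 9.37% = 24.48%

24.48%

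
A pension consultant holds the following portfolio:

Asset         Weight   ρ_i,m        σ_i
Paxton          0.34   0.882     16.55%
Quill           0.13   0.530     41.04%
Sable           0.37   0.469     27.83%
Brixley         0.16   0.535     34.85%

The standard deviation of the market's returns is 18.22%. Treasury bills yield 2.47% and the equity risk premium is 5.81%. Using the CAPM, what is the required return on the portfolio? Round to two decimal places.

β_Paxton = 0.882 × 16.55% / 18.22% = 0.8012
β_Quill = 0.530 × 41.04% / 18.22% = 1.1938
β_Sable = 0.469 × 27.83% / 18.22% = 0.7164
β_Brixley = 0.535 × 34.85% / 18.22% = 1.0233
β_P = Σ w_i β_i = 0.34×0.8012 + 0.13×1.1938 + 0.37×0.7164 + 0.16×1.0233 = 0.8564
E(R_P) = R_f + β_P × MRP = 2.47% + 0.8564 × 5.81% = 7.45%

7.45%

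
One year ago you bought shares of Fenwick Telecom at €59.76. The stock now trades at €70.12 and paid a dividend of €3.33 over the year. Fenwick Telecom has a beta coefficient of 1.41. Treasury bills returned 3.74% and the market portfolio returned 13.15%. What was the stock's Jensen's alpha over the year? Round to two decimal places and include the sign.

Realised HPR = (P1 + D1 − P0) / P0 = (70.12 + 3.33 − 59.76) / 59.76 = 13.69 / 59.76 = 22.9083%
MRP = 13.15% − 3.74% = 9.41%
CAPM required = R_f + β·MRP = 3.74% + 1.41 × 9.41% = 17.0081%
α = realised − required = 22.9083% − 17.0081% = +5.90%

+5.90%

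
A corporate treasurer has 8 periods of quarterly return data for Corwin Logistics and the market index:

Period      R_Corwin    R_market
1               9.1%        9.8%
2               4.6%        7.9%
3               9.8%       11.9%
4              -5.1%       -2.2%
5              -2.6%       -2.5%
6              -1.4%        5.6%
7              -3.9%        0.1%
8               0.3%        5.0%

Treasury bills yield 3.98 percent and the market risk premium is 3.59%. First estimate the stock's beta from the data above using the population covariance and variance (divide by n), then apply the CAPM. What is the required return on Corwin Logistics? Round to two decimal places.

7.50%

Mean R_i = (9.1 + 4.6 + 9.8 − 5.1 − 2.6 − 1.4 − 3.9 + 0.3) / 8 = 1.3500%
Mean R_m = (9.8 + 7.9 + 11.9 − 2.2 − 2.5 + 5.6 + 0.1 + 5.0) / 8 = 4.4500%
Σ(R_i − R̄_i)(R_m − R̄_m) = 205.0700  ⇒  Cov = 205.0700 / 8 = 25.6338
Σ(R_m − R̄_m)² = 209.1000  ⇒  Var(R_m) = 209.1000 / 8 = 26.1375
β = Cov / Var(R_m) = 25.6338 / 26.1375 = 0.9807
E(R) = R_f + β × MRP = 3.98% + 0.9807 × 3.59% = 7.50%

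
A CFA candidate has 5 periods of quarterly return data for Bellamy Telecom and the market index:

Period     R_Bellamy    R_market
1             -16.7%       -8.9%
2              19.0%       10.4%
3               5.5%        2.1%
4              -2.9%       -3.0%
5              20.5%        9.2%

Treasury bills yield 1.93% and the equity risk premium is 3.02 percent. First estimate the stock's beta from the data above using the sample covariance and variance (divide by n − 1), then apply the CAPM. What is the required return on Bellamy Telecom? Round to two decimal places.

7.66%

Mean R_i = (-16.7 + 19.0 + 5.5 − 2.9 + 20.5) / 5 = 5.0800%
Mean R_m = (-8.9 + 10.4 + 2.1 − 3.0 + 9.2) / 5 = 1.9600%
Σ(R_i − R̄_i)(R_m − R̄_m) = 505.2960  ⇒  Cov = 505.2960 / 4 = 126.3240
Σ(R_m − R̄_m)² = 266.2120  ⇒  Var(R_m) = 266.2120 / 4 = 66.5530
β = Cov / Var(R_m) = 126.3240 / 66.5530 = 1.8981
E(R) = R_f + β × MRP = 1.93% + 1.8981 × 3.02% = 7.66%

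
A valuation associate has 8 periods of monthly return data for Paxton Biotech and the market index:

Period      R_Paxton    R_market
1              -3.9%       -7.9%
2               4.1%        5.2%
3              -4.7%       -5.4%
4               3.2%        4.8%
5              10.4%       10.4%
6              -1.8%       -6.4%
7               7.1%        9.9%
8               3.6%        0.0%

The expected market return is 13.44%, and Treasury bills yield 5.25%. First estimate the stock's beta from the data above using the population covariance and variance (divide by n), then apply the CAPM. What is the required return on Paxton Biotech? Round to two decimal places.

Mean R_i = (-3.9 + 4.1 − 4.7 + 3.2 + 10.4 − 1.8 + 7.1 + 3.6) / 8 = 2.2500%
Mean R_m = (-7.9 + 5.2 − 5.4 + 4.8 + 10.4 − 6.4 + 9.9 + 0.0) / 8 = 1.3250%
Σ(R_i − R̄_i)(R_m − R̄_m) = 258.9900  ⇒  Cov = 258.9900 / 8 = 32.3738
Σ(R_m − R̄_m)² = 374.7350  ⇒  Var(R_m) = 374.7350 / 8 = 46.8419
β = Cov / Var(R_m) = 32.3738 / 46.8419 = 0.6911
MRP = 13.44% − 5.25% = 8.19%
E(R) = R_f + β × MRP = 5.25% + 0.6911 × 8.19% = 10.91%

10.91%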